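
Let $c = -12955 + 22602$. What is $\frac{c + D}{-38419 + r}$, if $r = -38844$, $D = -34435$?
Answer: $\frac{24788}{77263} \approx 0.32083$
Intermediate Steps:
$c = 9647$
$\frac{c + D}{-38419 + r} = \frac{9647 - 34435}{-38419 - 38844} = - \frac{24788}{-77263} = \left(-24788\right) \left(- \frac{1}{77263}\right) = \frac{24788}{77263}$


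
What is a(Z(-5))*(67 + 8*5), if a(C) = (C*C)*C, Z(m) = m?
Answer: -13375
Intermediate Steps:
a(C) = C³ (a(C) = C²*C = C³)
a(Z(-5))*(67 + 8*5) = (-5)³*(67 + 8*5) = -125*(67 + 40) = -125*107 = -13375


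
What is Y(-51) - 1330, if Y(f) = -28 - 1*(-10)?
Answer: -1348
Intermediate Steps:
Y(f) = -18 (Y(f) = -28 + 10 = -18)
Y(-51) - 1330 = -18 - 1330 = -1348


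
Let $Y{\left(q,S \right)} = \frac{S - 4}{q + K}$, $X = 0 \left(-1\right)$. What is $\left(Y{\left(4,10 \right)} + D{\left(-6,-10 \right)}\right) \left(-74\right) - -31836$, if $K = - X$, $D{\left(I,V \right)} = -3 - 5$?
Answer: $32317$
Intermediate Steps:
$D{\left(I,V \right)} = -8$ ($D{\left(I,V \right)} = -3 - 5 = -8$)
$X = 0$
$K = 0$ ($K = \left(-1\right) 0 = 0$)
$Y{\left(q,S \right)} = \frac{-4 + S}{q}$ ($Y{\left(q,S \right)} = \frac{S - 4}{q + 0} = \frac{-4 + S}{q}$)
$\left(Y{\left(4,10 \right)} + D{\left(-6,-10 \right)}\right) \left(-74\right) - -31836 = \left(\frac{-4 + 10}{4} - 8\right) \left(-74\right) - -31836 = \left(\frac{1}{4} \cdot 6 - 8\right) \left(-74\right) + 31836 = \left(\frac{3}{2} - 8\right) \left(-74\right) + 31836 = \left(- \frac{13}{2}\right) \left(-74\right) + 31836 = 481 + 31836 = 32317$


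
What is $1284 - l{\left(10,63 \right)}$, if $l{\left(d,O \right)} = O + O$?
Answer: $1158$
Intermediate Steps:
$l{\left(d,O \right)} = 2 O$
$1284 - l{\left(10,63 \right)} = 1284 - 2 \cdot 63 = 1284 - 126 = 1158$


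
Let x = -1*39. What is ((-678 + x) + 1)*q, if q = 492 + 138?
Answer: -451080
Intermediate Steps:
x = -39
q = 630
((-678 + x) + 1)*q = ((-678 - 39) + 1)*630 = (-717 + 1)*630 = -716*630 = -451080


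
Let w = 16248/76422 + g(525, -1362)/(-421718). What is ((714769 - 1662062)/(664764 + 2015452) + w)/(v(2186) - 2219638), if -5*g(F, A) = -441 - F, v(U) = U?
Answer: 462287796761961/7255387854243666232480 ≈ 6.3716e-8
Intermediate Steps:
g(F, A) = 441/5 + F/5 (g(F, A) = -(-441 - F)/5 = 441/5 + F/5)
w = 2848878889/13428555415 (w = 16248/76422 + (441/5 + (⅕)*525)/(-421718) = 16248*(1/76422) + (441/5 + 105)*(-1/421718) = 2708/12737 + (966/5)*(-1/421718) = 2708/12737 - 483/1054295 = 2848878889/13428555415 ≈ 0.21215)
((714769 - 1662062)/(664764 + 2015452) + w)/(v(2186) - 2219638) = ((714769 - 1662062)/(664764 + 2015452) + 2848878889/13428555415)/(2186 - 2219638) = (-947293/2680216 + 2848878889/13428555415)/(-2217452) = (-947293*1/2680216 + 2848878889/13428555415)*(-1/2217452) = (-947293/2680216 + 2848878889/13428555415)*(-1/2217452) = -462287796761961/3271948098197240*(-1/2217452) = 462287796761961/7255387854243666232480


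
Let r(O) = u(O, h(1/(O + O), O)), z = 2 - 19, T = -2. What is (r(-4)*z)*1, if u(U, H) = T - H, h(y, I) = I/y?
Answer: 578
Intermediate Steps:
z = -17
u(U, H) = -2 - H
r(O) = -2 - 2*O² (r(O) = -2 - O/(1/(O + O)) = -2 - O/(1/(2*O)) = -2 - O*2*O = -2 - 2*O²)
(r(-4)*z)*1 = ((-2 - 2*(-4)²)*(-17))*1 = ((-2 - 2*16)*(-17))*1 = ((-2 - 32)*(-17))*1 = -34*(-17)*1 = 578*1 = 578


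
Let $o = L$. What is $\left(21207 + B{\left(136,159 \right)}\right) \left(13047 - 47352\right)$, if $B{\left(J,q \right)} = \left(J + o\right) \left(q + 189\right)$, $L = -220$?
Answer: $275297625$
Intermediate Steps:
$o = -220$
$B{\left(J,q \right)} = \left(-220 + J\right) \left(189 + q\right)$ ($B{\left(J,q \right)} = \left(J - 220\right) \left(q + 189\right) = \left(-220 + J\right) \left(189 + q\right)$)
$\left(21207 + B{\left(136,159 \right)}\right) \left(13047 - 47352\right) = \left(21207 + \left(-41580 - 34980 + 189 \cdot 136 + 136 \cdot 159\right)\right) \left(13047 - 47352\right) = \left(21207 + \left(-41580 - 34980 + 25704 + 21624\right)\right) \left(-34305\right) = \left(21207 - 29232\right) \left(-34305\right) = \left(-8025\right) \left(-34305\right) = 275297625$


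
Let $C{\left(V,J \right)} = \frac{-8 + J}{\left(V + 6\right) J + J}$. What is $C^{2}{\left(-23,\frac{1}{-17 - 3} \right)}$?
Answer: $\frac{25921}{256} \approx 101.25$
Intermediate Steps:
$C{\left(V,J \right)} = \frac{-8 + J}{J + J \left(6 + V\right)}$ ($C{\left(V,J \right)} = \frac{-8 + J}{\left(6 + V\right) J + J} = \frac{-8 + J}{J \left(6 + V\right) + J} = \frac{-8 + J}{J + J \left(6 + V\right)}$)
$C^{2}{\left(-23,\frac{1}{-17 - 3} \right)} = \left(\frac{-8 + \frac{1}{-17 - 3}}{\frac{1}{-17 - 3} \left(7 - 23\right)}\right)^{2} = \left(\frac{-8 + \frac{1}{-20}}{\frac{1}{-20} \left(-16\right)}\right)^{2} = \left(\frac{1}{- \frac{1}{20}} \left(- \frac{1}{16}\right) \left(-8 - \frac{1}{20}\right)\right)^{2} = \left(\left(-20\right) \left(- \frac{1}{16}\right) \left(- \frac{161}{20}\right)\right)^{2} = \left(- \frac{161}{16}\right)^{2} = \frac{25921}{256}$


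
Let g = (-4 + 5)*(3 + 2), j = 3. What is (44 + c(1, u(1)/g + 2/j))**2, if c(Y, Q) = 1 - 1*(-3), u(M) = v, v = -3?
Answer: 2304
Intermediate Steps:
g = 5 (g = 1*5 = 5)
u(M) = -3
c(Y, Q) = 4 (c(Y, Q) = 1 + 3 = 4)
(44 + c(1, u(1)/g + 2/j))**2 = (44 + 4)**2 = 48**2 = 2304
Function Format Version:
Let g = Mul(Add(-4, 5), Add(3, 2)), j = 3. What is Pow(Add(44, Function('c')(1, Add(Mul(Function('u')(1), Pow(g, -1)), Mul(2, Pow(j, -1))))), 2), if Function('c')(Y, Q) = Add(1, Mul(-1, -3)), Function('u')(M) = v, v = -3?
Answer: 2304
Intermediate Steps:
g = 5 (g = Mul(1, 5) = 5)
Function('u')(M) = -3
Function('c')(Y, Q) = 4 (Function('c')(Y, Q) = Add(1, 3) = 4)
Pow(Add(44, Function('c')(1, Add(Mul(Function('u')(1), Pow(g, -1)), Mul(2, Pow(j, -1))))), 2) = Pow(Add(44, 4), 2) = Pow(48, 2) = 2304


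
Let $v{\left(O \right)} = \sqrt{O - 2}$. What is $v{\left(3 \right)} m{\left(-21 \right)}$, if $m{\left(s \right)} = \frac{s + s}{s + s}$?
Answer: $1$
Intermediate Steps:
$m{\left(s \right)} = 1$ ($m{\left(s \right)} = \frac{2 s}{2 s} = 2 s \frac{1}{2 s} = 1$)
$v{\left(O \right)} = \sqrt{-2 + O}$
$v{\left(3 \right)} m{\left(-21 \right)} = \sqrt{-2 + 3} \cdot 1 = \sqrt{1} \cdot 1 = 1 \cdot 1 = 1$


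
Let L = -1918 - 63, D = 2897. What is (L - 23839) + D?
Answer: -22923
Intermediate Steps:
L = -1981
(L - 23839) + D = (-1981 - 23839) + 2897 = -25820 + 2897 = -22923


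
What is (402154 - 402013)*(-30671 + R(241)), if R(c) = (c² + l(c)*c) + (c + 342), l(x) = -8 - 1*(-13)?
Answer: 4116918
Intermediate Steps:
l(x) = 5 (l(x) = -8 + 13 = 5)
R(c) = 342 + c² + 6*c (R(c) = (c² + 5*c) + (c + 342) = (c² + 5*c) + (342 + c) = 342 + c² + 6*c)
(402154 - 402013)*(-30671 + R(241)) = (402154 - 402013)*(-30671 + (342 + 241² + 6*241)) = 141*(-30671 + (342 + 58081 + 1446)) = 141*(-30671 + 59869) = 141*29198 = 4116918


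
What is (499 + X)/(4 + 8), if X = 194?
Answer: 231/4 ≈ 57.750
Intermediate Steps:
(499 + X)/(4 + 8) = (499 + 194)/(4 + 8) = 693/12 = 693*(1/12) = 231/4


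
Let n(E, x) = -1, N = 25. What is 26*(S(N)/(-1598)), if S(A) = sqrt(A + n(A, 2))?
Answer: -26*sqrt(6)/799 ≈ -0.079708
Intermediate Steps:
S(A) = sqrt(-1 + A) (S(A) = sqrt(A - 1) = sqrt(-1 + A))
26*(S(N)/(-1598)) = 26*(sqrt(-1 + 25)/(-1598)) = 26*(sqrt(24)*(-1/1598)) = 26*((2*sqrt(6))*(-1/1598)) = 26*(-sqrt(6)/799) = -26*sqrt(6)/799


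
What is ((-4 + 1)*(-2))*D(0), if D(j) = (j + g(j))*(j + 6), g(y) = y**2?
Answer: 0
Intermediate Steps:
D(j) = (6 + j)*(j + j**2) (D(j) = (j + j**2)*(j + 6) = (j + j**2)*(6 + j) = (6 + j)*(j + j**2))
((-4 + 1)*(-2))*D(0) = ((-4 + 1)*(-2))*(0*(6 + 0**2 + 7*0)) = (-3*(-2))*(0*(6 + 0 + 0)) = 6*(0*6) = 6*0 = 0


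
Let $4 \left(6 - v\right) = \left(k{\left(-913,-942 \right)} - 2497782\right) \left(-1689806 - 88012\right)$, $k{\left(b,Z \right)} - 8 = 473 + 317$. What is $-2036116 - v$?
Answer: $1109793739106$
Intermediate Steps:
$k{\left(b,Z \right)} = 798$ ($k{\left(b,Z \right)} = 8 + \left(473 + 317\right) = 8 + 790 = 798$)
$v = -1109795775222$ ($v = 6 - \frac{\left(798 - 2497782\right) \left(-1689806 - 88012\right)}{4} = 6 - \frac{\left(-2496984\right) \left(-1777818\right)}{4} = 6 - 1109795775228 = -1109795775222$)
$-2036116 - v = -2036116 - -1109795775222 = -2036116 + 1109795775222 = 1109793739106$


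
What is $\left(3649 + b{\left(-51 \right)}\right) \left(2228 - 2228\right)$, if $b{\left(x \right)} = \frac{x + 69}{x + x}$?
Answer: $0$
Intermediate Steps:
$b{\left(x \right)} = \frac{69 + x}{2 x}$
$\left(3649 + b{\left(-51 \right)}\right) \left(2228 - 2228\right) = \left(3649 + \frac{69 - 51}{2 \left(-51\right)}\right) \left(2228 - 2228\right) = \left(3649 + \frac{1}{2} \left(- \frac{1}{51}\right) 18\right) 0 = \left(3649 - \frac{3}{17}\right) 0 = \frac{62030}{17} \cdot 0 = 0$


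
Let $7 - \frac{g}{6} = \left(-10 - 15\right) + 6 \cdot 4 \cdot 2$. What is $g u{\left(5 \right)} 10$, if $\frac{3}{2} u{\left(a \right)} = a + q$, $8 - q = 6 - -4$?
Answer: $-1920$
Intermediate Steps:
$q = -2$ ($q = 8 - \left(6 - -4\right) = 8 - \left(6 + 4\right) = 8 - 10 = -2$)
$u{\left(a \right)} = - \frac{4}{3} + \frac{2 a}{3}$ ($u{\left(a \right)} = \frac{2 \left(a - 2\right)}{3} = \frac{2 \left(-2 + a\right)}{3} = - \frac{4}{3} + \frac{2 a}{3}$)
$g = -96$ ($g = 42 - 6 \left(\left(-10 - 15\right) + 6 \cdot 4 \cdot 2\right) = 42 - 6 \left(-25 + 24 \cdot 2\right) = 42 - 6 \left(-25 + 48\right) = 42 - 138 = -96$)
$g u{\left(5 \right)} 10 = - 96 \left(- \frac{4}{3} + \frac{2}{3} \cdot 5\right) 10 = - 96 \left(- \frac{4}{3} + \frac{10}{3}\right) 10 = \left(-96\right) 2 \cdot 10 = \left(-192\right) 10 = -1920$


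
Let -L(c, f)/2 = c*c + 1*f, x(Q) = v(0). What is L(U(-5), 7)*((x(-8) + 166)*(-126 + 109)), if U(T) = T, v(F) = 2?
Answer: 182784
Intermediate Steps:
x(Q) = 2
L(c, f) = -2*f - 2*c² (L(c, f) = -2*(c*c + 1*f) = -2*(c² + f) = -2*(f + c²) = -2*f - 2*c²)
L(U(-5), 7)*((x(-8) + 166)*(-126 + 109)) = (-2*7 - 2*(-5)²)*((2 + 166)*(-126 + 109)) = (-14 - 2*25)*(168*(-17)) = (-14 - 50)*(-2856) = -64*(-2856) = 182784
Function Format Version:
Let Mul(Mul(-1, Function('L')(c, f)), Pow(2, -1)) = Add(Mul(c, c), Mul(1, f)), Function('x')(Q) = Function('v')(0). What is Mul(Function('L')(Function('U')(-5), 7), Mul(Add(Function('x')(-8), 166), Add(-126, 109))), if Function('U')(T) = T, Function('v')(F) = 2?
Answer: 182784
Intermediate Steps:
Function('x')(Q) = 2
Function('L')(c, f) = Add(Mul(-2, f), Mul(-2, Pow(c, 2))) (Function('L')(c, f) = Mul(-2, Add(Mul(c, c), Mul(1, f))) = Mul(-2, Add(Pow(c, 2), f)) = Mul(-2, Add(f, Pow(c, 2))) = Add(Mul(-2, f), Mul(-2, Pow(c, 2))))
Mul(Function('L')(Function('U')(-5), 7), Mul(Add(Function('x')(-8), 166), Add(-126, 109))) = Mul(Add(Mul(-2, 7), Mul(-2, Pow(-5, 2))), Mul(Add(2, 166), Add(-126, 109))) = Mul(Add(-14, Mul(-2, 25)), Mul(168, -17)) = Mul(Add(-14, -50), -2856) = Mul(-64, -2856) = 182784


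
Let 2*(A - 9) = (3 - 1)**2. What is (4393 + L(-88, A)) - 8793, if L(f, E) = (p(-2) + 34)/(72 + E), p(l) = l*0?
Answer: -365166/83 ≈ -4399.6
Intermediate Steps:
p(l) = 0
A = 11 (A = 9 + (3 - 1)**2/2 = 9 + (1/2)*2**2 = 9 + (1/2)*4 = 9 + 2 = 11)
L(f, E) = 34/(72 + E) (L(f, E) = (0 + 34)/(72 + E) = 34/(72 + E))
(4393 + L(-88, A)) - 8793 = (4393 + 34/(72 + 11)) - 8793 = (4393 + 34/83) - 8793 = 364653/83 - 8793 = -365166/83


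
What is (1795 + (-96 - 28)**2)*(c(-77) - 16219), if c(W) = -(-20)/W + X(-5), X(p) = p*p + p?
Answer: -278157489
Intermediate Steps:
X(p) = p + p**2 (X(p) = p**2 + p = p + p**2)
c(W) = 20 + 20/W (c(W) = -(-20)/W - 5*(1 - 5) = 20/W - 5*(-4) = 20/W + 20 = 20 + 20/W)
(1795 + (-96 - 28)**2)*(c(-77) - 16219) = (1795 + (-96 - 28)**2)*((20 + 20/(-77)) - 16219) = (1795 + (-124)**2)*((20 + 20*(-1/77)) - 16219) = (1795 + 15376)*((20 - 20/77) - 16219) = 17171*(1520/77 - 16219) = 17171*(-1247343/77) = -278157489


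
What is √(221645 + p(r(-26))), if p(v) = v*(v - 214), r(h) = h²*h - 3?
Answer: 2*√78251198 ≈ 17692.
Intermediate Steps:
r(h) = -3 + h³ (r(h) = h³ - 3 = -3 + h³)
p(v) = v*(-214 + v)
√(221645 + p(r(-26))) = √(221645 + (-3 + (-26)³)*(-214 + (-3 + (-26)³))) = √(221645 + (-3 - 17576)*(-214 + (-3 - 17576))) = √(221645 - 17579*(-214 - 17579)) = √(221645 - 17579*(-17793)) = √(221645 + 312783147) = √313004792 = 2*√78251198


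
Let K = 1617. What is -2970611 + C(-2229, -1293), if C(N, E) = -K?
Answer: -2972228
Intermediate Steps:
C(N, E) = -1617 (C(N, E) = -1*1617 = -1617)
-2970611 + C(-2229, -1293) = -2970611 - 1617 = -2972228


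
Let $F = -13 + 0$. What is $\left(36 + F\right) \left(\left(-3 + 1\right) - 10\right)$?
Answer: $-276$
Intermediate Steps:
$F = -13$
$\left(36 + F\right) \left(\left(-3 + 1\right) - 10\right) = \left(36 - 13\right) \left(\left(-3 + 1\right) - 10\right) = 23 \left(-2 - 10\right) = 23 \left(-12\right) = -276$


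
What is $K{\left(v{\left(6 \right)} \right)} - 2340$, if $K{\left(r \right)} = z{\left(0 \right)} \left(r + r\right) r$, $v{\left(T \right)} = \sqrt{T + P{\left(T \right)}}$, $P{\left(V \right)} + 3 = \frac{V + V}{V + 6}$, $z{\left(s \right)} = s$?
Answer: $-2340$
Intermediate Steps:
$P{\left(V \right)} = -3 + \frac{2 V}{6 + V}$ ($P{\left(V \right)} = -3 + \frac{V + V}{V + 6} = -3 + \frac{2 V}{6 + V}$)
$v{\left(T \right)} = \sqrt{T + \frac{-18 - T}{6 + T}}$
$K{\left(r \right)} = 0$ ($K{\left(r \right)} = 0 \left(r + r\right) r = 0 \cdot 2 r r = 0 r = 0$)
$K{\left(v{\left(6 \right)} \right)} - 2340 = 0 - 2340 = -2340$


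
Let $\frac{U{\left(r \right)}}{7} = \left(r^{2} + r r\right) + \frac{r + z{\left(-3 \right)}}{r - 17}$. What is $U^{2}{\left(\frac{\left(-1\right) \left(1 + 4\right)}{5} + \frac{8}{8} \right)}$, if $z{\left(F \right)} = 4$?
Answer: $\frac{784}{289} \approx 2.7128$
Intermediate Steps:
$U{\left(r \right)} = 14 r^{2} + \frac{7 \left(4 + r\right)}{-17 + r}$ ($U{\left(r \right)} = 7 \left(\left(r^{2} + r r\right) + \frac{r + 4}{r - 17}\right) = 7 \left(\left(r^{2} + r^{2}\right) + \frac{4 + r}{-17 + r}\right) = 7 \left(2 r^{2} + \frac{4 + r}{-17 + r}\right) = 14 r^{2} + \frac{7 \left(4 + r\right)}{-17 + r}$)
$U^{2}{\left(\frac{\left(-1\right) \left(1 + 4\right)}{5} + \frac{8}{8} \right)} = \left(\frac{7 \left(4 + \left(\frac{\left(-1\right) \left(1 + 4\right)}{5} + \frac{8}{8}\right) - 34 \left(\frac{\left(-1\right) \left(1 + 4\right)}{5} + \frac{8}{8}\right)^{2} + 2 \left(\frac{\left(-1\right) \left(1 + 4\right)}{5} + \frac{8}{8}\right)^{3}\right)}{-17 + \left(\frac{\left(-1\right) \left(1 + 4\right)}{5} + \frac{8}{8}\right)}\right)^{2} = \left(\frac{7 \left(4 + \left(\left(-1\right) 5 \cdot \frac{1}{5} + 8 \cdot \frac{1}{8}\right) - 34 \left(\left(-1\right) 5 \cdot \frac{1}{5} + 8 \cdot \frac{1}{8}\right)^{2} + 2 \left(\left(-1\right) 5 \cdot \frac{1}{5} + 8 \cdot \frac{1}{8}\right)^{3}\right)}{-17 + \left(\left(-1\right) 5 \cdot \frac{1}{5} + 8 \cdot \frac{1}{8}\right)}\right)^{2} = \left(\frac{7 \left(4 + \left(\left(-5\right) \frac{1}{5} + 1\right) - 34 \left(\left(-5\right) \frac{1}{5} + 1\right)^{2} + 2 \left(\left(-5\right) \frac{1}{5} + 1\right)^{3}\right)}{-17 + \left(\left(-5\right) \frac{1}{5} + 1\right)}\right)^{2} = \left(\frac{7 \left(4 + \left(-1 + 1\right) - 34 \left(-1 + 1\right)^{2} + 2 \left(-1 + 1\right)^{3}\right)}{-17 + \left(-1 + 1\right)}\right)^{2} = \left(\frac{7 \left(4 + 0 - 34 \cdot 0^{2} + 2 \cdot 0^{3}\right)}{-17 + 0}\right)^{2} = \left(\frac{7 \left(4 + 0 - 0 + 2 \cdot 0\right)}{-17}\right)^{2} = \left(7 \left(- \frac{1}{17}\right) \left(4 + 0 + 0 + 0\right)\right)^{2} = \left(7 \left(- \frac{1}{17}\right) 4\right)^{2} = \left(- \frac{28}{17}\right)^{2} = \frac{784}{289}$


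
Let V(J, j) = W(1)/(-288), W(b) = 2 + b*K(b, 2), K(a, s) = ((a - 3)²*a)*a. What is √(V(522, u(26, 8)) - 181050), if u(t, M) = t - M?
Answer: I*√26071203/12 ≈ 425.5*I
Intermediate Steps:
K(a, s) = a²*(-3 + a)² (K(a, s) = ((-3 + a)²*a)*a = (a*(-3 + a)²)*a = a²*(-3 + a)²)
W(b) = 2 + b³*(-3 + b)² (W(b) = 2 + b*(b²*(-3 + b)²) = 2 + b³*(-3 + b)²)
V(J, j) = -1/48 (V(J, j) = (2 + 1³*(-3 + 1)²)/(-288) = (2 + 1*(-2)²)*(-1/288) = (2 + 1*4)*(-1/288) = (2 + 4)*(-1/288) = 6*(-1/288) = -1/48)
√(V(522, u(26, 8)) - 181050) = √(-1/48 - 181050) = √(-8690401/48) = I*√26071203/12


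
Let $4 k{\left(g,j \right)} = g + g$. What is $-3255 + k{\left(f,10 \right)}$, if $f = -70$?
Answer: $-3290$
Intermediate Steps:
$k{\left(g,j \right)} = \frac{g}{2}$ ($k{\left(g,j \right)} = \frac{g + g}{4} = \frac{2 g}{4} = \frac{g}{2}$)
$-3255 + k{\left(f,10 \right)} = -3255 + \frac{1}{2} \left(-70\right) = -3255 - 35 = -3290$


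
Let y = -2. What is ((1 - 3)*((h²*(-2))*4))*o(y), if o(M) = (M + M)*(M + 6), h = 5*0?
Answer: 0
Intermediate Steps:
h = 0
o(M) = 2*M*(6 + M) (o(M) = (2*M)*(6 + M) = 2*M*(6 + M))
((1 - 3)*((h²*(-2))*4))*o(y) = ((1 - 3)*((0²*(-2))*4))*(2*(-2)*(6 - 2)) = (-2*0*(-2)*4)*(2*(-2)*4) = -0*4*(-16) = -2*0*(-16) = 0*(-16) = 0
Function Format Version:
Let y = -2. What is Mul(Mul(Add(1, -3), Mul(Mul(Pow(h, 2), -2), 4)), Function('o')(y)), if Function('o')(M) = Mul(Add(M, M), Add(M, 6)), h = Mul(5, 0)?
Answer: 0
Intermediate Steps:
h = 0
Function('o')(M) = Mul(2, M, Add(6, M)) (Function('o')(M) = Mul(Mul(2, M), Add(6, M)) = Mul(2, M, Add(6, M)))
Mul(Mul(Add(1, -3), Mul(Mul(Pow(h, 2), -2), 4)), Function('o')(y)) = Mul(Mul(Add(1, -3), Mul(Mul(Pow(0, 2), -2), 4)), Mul(2, -2, Add(6, -2))) = Mul(Mul(-2, Mul(Mul(0, -2), 4)), Mul(2, -2, 4)) = Mul(Mul(-2, Mul(0, 4)), -16) = Mul(Mul(-2, 0), -16) = Mul(0, -16) = 0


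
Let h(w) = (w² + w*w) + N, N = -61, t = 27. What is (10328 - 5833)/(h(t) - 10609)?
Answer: -4495/9212 ≈ -0.48795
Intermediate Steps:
h(w) = -61 + 2*w² (h(w) = (w² + w*w) - 61 = (w² + w²) - 61 = 2*w² - 61 = -61 + 2*w²)
(10328 - 5833)/(h(t) - 10609) = (10328 - 5833)/((-61 + 2*27²) - 10609) = 4495/((-61 + 2*729) - 10609) = 4495/((-61 + 1458) - 10609) = 4495/(1397 - 10609) = 4495/(-9212) = 4495*(-1/9212) = -4495/9212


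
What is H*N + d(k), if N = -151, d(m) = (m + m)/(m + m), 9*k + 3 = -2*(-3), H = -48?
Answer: 7249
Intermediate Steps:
k = 1/3 (k = -1/3 + (-2*(-3))/9 = -1/3 + (1/9)*6 = -1/3 + 2/3 = 1/3 ≈ 0.33333)
d(m) = 1 (d(m) = (2*m)/((2*m)) = (2*m)*(1/(2*m)) = 1)
H*N + d(k) = -48*(-151) + 1 = 7248 + 1 = 7249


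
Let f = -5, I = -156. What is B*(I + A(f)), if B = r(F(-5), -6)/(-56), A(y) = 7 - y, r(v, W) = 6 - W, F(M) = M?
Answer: 216/7 ≈ 30.857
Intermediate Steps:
B = -3/14 (B = (6 - 1*(-6))/(-56) = (6 + 6)*(-1/56) = 12*(-1/56) = -3/14 ≈ -0.21429)
B*(I + A(f)) = -3*(-156 + (7 - 1*(-5)))/14 = -3*(-156 + (7 + 5))/14 = -3*(-156 + 12)/14 = -3/14*(-144) = 216/7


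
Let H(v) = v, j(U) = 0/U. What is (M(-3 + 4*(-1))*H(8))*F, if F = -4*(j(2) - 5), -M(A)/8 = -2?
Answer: 2560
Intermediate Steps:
M(A) = 16 (M(A) = -8*(-2) = 16)
j(U) = 0
F = 20 (F = -4*(0 - 5) = -4*(-5) = 20)
(M(-3 + 4*(-1))*H(8))*F = (16*8)*20 = 128*20 = 2560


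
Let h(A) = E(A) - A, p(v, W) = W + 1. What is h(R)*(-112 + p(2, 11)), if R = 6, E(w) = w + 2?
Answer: -200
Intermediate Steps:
E(w) = 2 + w
p(v, W) = 1 + W
h(A) = 2 (h(A) = (2 + A) - A = 2)
h(R)*(-112 + p(2, 11)) = 2*(-112 + (1 + 11)) = 2*(-112 + 12) = 2*(-100) = -200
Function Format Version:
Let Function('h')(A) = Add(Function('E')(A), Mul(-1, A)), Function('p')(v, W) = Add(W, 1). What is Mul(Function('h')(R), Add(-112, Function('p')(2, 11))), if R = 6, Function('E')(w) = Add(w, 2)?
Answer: -200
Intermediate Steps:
Function('E')(w) = Add(2, w)
Function('p')(v, W) = Add(1, W)
Function('h')(A) = 2 (Function('h')(A) = Add(Add(2, A), Mul(-1, A)) = 2)
Mul(Function('h')(R), Add(-112, Function('p')(2, 11))) = Mul(2, Add(-112, Add(1, 11))) = Mul(2, Add(-112, 12)) = Mul(2, -100) = -200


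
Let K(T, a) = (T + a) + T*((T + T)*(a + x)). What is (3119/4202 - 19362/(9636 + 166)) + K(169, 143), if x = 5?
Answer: 174109246107393/20594002 ≈ 8.4544e+6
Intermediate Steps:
K(T, a) = T + a + 2*T²*(5 + a) (K(T, a) = (T + a) + T*((T + T)*(a + 5)) = (T + a) + T*((2*T)*(5 + a)) = (T + a) + T*(2*T*(5 + a)) = (T + a) + 2*T²*(5 + a) = T + a + 2*T²*(5 + a))
(3119/4202 - 19362/(9636 + 166)) + K(169, 143) = (3119/4202 - 19362/(9636 + 166)) + (169 + 143 + 10*169² + 2*143*169²) = (3119*(1/4202) - 19362/9802) + (169 + 143 + 10*28561 + 2*143*28561) = (3119/4202 - 19362*1/9802) + (169 + 143 + 285610 + 8168446) = (3119/4202 - 9681/4901) + 8454368 = -25393343/20594002 + 8454368 = 174109246107393/20594002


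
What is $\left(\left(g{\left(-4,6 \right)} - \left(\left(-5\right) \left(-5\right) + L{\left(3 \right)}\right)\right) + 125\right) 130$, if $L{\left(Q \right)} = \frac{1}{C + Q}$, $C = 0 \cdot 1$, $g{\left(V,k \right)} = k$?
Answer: $\frac{41210}{3} \approx 13737.0$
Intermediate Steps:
$C = 0$
$L{\left(Q \right)} = \frac{1}{Q}$ ($L{\left(Q \right)} = \frac{1}{0 + Q} = \frac{1}{Q}$)
$\left(\left(g{\left(-4,6 \right)} - \left(\left(-5\right) \left(-5\right) + L{\left(3 \right)}\right)\right) + 125\right) 130 = \left(\left(6 - \left(\left(-5\right) \left(-5\right) + \frac{1}{3}\right)\right) + 125\right) 130 = \left(\left(6 - \left(25 + \frac{1}{3}\right)\right) + 125\right) 130 = \left(\left(6 - \frac{76}{3}\right) + 125\right) 130 = \left(- \frac{58}{3} + 125\right) 130 = \frac{317}{3} \cdot 130 = \frac{41210}{3}$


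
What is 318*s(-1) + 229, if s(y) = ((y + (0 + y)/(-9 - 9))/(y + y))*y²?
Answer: 2275/6 ≈ 379.17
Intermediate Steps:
s(y) = 17*y²/36 (s(y) = ((y + y/(-18))/((2*y)))*y² = ((y + y*(-1/18))*(1/(2*y)))*y² = ((y - y/18)*(1/(2*y)))*y² = ((17*y/18)*(1/(2*y)))*y² = 17*y²/36)
318*s(-1) + 229 = 318*((17/36)*(-1)²) + 229 = 318*((17/36)*1) + 229 = 318*(17/36) + 229 = 901/6 + 229 = 2275/6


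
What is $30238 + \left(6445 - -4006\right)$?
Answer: $40689$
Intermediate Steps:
$30238 + \left(6445 - -4006\right) = 30238 + \left(6445 + 4006\right) = 30238 + 10451 = 40689$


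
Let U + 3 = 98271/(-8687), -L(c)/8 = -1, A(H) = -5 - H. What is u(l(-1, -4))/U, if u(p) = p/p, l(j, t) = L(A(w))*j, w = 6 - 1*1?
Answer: -8687/124332 ≈ -0.069869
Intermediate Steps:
w = 5 (w = 6 - 1 = 5)
L(c) = 8 (L(c) = -8*(-1) = 8)
l(j, t) = 8*j
u(p) = 1
U = -124332/8687 (U = -3 + 98271/(-8687) = -3 + 98271*(-1/8687) = -3 - 98271/8687 = -124332/8687 ≈ -14.312)
u(l(-1, -4))/U = 1/(-124332/8687) = 1*(-8687/124332) = -8687/124332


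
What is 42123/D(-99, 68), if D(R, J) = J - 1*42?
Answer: 42123/26 ≈ 1620.1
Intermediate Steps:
D(R, J) = -42 + J (D(R, J) = J - 42 = -42 + J)
42123/D(-99, 68) = 42123/(-42 + 68) = 42123/26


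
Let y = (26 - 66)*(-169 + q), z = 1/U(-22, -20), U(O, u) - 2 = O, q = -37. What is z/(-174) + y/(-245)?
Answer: -5734991/170520 ≈ -33.632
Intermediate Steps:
U(O, u) = 2 + O
z = -1/20 (z = 1/(2 - 22) = 1/(-20) = -1/20 ≈ -0.050000)
y = 8240 (y = (26 - 66)*(-169 - 37) = -40*(-206) = 8240)
z/(-174) + y/(-245) = -1/20/(-174) + 8240/(-245) = -1/20*(-1/174) + 8240*(-1/245) = 1/3480 - 1648/49 = -5734991/170520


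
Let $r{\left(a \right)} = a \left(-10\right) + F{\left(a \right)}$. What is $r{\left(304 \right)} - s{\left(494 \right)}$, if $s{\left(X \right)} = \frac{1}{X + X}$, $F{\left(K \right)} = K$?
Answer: $- \frac{2703169}{988} \approx -2736.0$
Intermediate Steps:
$s{\left(X \right)} = \frac{1}{2 X}$
$r{\left(a \right)} = - 9 a$ ($r{\left(a \right)} = a \left(-10\right) + a = - 10 a + a = - 9 a$)
$r{\left(304 \right)} - s{\left(494 \right)} = \left(-9\right) 304 - \frac{1}{2 \cdot 494} = -2736 - \frac{1}{2} \cdot \frac{1}{494} = -2736 - \frac{1}{988} = - \frac{2703169}{988}$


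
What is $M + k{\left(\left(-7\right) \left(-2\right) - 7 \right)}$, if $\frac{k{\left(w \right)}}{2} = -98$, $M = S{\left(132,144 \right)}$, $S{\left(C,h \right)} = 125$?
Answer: $-71$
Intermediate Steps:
$M = 125$
$k{\left(w \right)} = -196$ ($k{\left(w \right)} = 2 \left(-98\right) = -196$)
$M + k{\left(\left(-7\right) \left(-2\right) - 7 \right)} = 125 - 196 = -71$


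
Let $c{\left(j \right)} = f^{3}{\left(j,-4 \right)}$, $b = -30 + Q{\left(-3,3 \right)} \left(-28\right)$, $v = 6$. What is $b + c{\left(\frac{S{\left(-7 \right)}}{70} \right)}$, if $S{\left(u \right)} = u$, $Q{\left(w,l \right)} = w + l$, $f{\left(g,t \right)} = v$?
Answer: $186$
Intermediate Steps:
$f{\left(g,t \right)} = 6$
$Q{\left(w,l \right)} = l + w$
$b = -30$ ($b = -30 + \left(3 - 3\right) \left(-28\right) = -30 + 0 \left(-28\right) = -30 + 0 = -30$)
$c{\left(j \right)} = 216$ ($c{\left(j \right)} = 6^{3} = 216$)
$b + c{\left(\frac{S{\left(-7 \right)}}{70} \right)} = -30 + 216 = 186$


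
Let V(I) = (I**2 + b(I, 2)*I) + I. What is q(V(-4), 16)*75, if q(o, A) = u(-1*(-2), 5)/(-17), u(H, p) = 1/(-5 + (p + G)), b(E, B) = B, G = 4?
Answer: -75/68 ≈ -1.1029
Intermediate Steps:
u(H, p) = 1/(-1 + p) (u(H, p) = 1/(-5 + (p + 4)) = 1/(-5 + (4 + p)) = 1/(-1 + p))
V(I) = I**2 + 3*I (V(I) = (I**2 + 2*I) + I = I**2 + 3*I)
q(o, A) = -1/68 (q(o, A) = 1/((-1 + 5)*(-17)) = -1/17/4 = (1/4)*(-1/17) = -1/68)
q(V(-4), 16)*75 = -1/68*75 = -75/68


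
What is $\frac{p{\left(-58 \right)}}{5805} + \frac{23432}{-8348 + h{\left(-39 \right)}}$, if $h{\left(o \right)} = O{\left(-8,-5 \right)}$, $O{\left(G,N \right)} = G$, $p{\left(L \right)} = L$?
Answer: $- \frac{34126852}{12126645} \approx -2.8142$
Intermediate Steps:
$h{\left(o \right)} = -8$
$\frac{p{\left(-58 \right)}}{5805} + \frac{23432}{-8348 + h{\left(-39 \right)}} = - \frac{58}{5805} + \frac{23432}{-8348 - 8} = \left(-58\right) \frac{1}{5805} + \frac{23432}{-8356} = - \frac{58}{5805} + 23432 \left(- \frac{1}{8356}\right) = - \frac{58}{5805} - \frac{5858}{2089} = - \frac{34126852}{12126645}$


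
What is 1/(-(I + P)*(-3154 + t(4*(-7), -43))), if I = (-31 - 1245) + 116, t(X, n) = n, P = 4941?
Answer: 1/12087857 ≈ 8.2728e-8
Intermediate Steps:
I = -1160 (I = -1276 + 116 = -1160)
1/(-(I + P)*(-3154 + t(4*(-7), -43))) = 1/(-(-1160 + 4941)*(-3154 - 43)) = 1/(-3781*(-3197)) = 1/(-1*(-12087857)) = 1/12087857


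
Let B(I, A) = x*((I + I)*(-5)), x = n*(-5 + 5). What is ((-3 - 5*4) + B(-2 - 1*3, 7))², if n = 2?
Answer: 529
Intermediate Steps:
x = 0 (x = 2*(-5 + 5) = 2*0 = 0)
B(I, A) = 0 (B(I, A) = 0*((I + I)*(-5)) = 0*((2*I)*(-5)) = 0*(-10*I) = 0)
((-3 - 5*4) + B(-2 - 1*3, 7))² = ((-3 - 5*4) + 0)² = ((-3 - 20) + 0)² = (-23 + 0)² = (-23)² = 529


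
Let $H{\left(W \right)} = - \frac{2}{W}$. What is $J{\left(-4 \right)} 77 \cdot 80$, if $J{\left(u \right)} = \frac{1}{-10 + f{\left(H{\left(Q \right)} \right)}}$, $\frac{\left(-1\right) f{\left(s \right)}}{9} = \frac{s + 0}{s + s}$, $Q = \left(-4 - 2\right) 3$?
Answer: $- \frac{12320}{29} \approx -424.83$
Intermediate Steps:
$Q = -18$ ($Q = \left(-6\right) 3 = -18$)
$f{\left(s \right)} = - \frac{9}{2}$ ($f{\left(s \right)} = - 9 \frac{s + 0}{s + s} = - 9 \frac{s}{2 s} = - 9 s \frac{1}{2 s} = \left(-9\right) \frac{1}{2} = - \frac{9}{2}$)
$J{\left(u \right)} = - \frac{2}{29}$ ($J{\left(u \right)} = \frac{1}{-10 - \frac{9}{2}} = \frac{1}{- \frac{29}{2}} = - \frac{2}{29}$)
$J{\left(-4 \right)} 77 \cdot 80 = \left(- \frac{2}{29}\right) 77 \cdot 80 = \left(- \frac{154}{29}\right) 80 = - \frac{12320}{29}$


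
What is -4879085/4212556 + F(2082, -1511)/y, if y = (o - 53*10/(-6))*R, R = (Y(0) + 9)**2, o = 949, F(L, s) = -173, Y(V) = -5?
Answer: -61281429221/52437897088 ≈ -1.1686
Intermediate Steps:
R = 16 (R = (-5 + 9)**2 = 4**2 = 16)
y = 49792/3 (y = (949 - 53*10/(-6))*16 = (949 - 530*(-1/6))*16 = (949 + 265/3)*16 = (3112/3)*16 = 49792/3 ≈ 16597.)
-4879085/4212556 + F(2082, -1511)/y = -4879085/4212556 - 173/49792/3 = -4879085*1/4212556 - 173*3/49792 = -4879085/4212556 - 519/49792 = -61281429221/52437897088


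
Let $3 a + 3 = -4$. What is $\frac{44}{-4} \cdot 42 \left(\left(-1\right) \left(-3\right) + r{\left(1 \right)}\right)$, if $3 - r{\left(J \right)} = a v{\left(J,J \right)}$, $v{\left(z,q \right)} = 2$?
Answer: $-4928$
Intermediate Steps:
$a = - \frac{7}{3}$ ($a = -1 + \frac{1}{3} \left(-4\right) = -1 - \frac{4}{3} = - \frac{7}{3} \approx -2.3333$)
$r{\left(J \right)} = \frac{23}{3}$ ($r{\left(J \right)} = 3 - \left(- \frac{7}{3}\right) 2 = 3 - - \frac{14}{3} = 3 + \frac{14}{3} = \frac{23}{3}$)
$\frac{44}{-4} \cdot 42 \left(\left(-1\right) \left(-3\right) + r{\left(1 \right)}\right) = \frac{44}{-4} \cdot 42 \left(\left(-1\right) \left(-3\right) + \frac{23}{3}\right) = 44 \left(- \frac{1}{4}\right) 42 \left(3 + \frac{23}{3}\right) = \left(-11\right) 42 \cdot \frac{32}{3} = \left(-462\right) \frac{32}{3} = -4928$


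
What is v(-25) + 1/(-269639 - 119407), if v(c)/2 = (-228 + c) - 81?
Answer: -259882729/389046 ≈ -668.00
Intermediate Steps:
v(c) = -618 + 2*c (v(c) = 2*((-228 + c) - 81) = 2*(-309 + c) = -618 + 2*c)
v(-25) + 1/(-269639 - 119407) = (-618 + 2*(-25)) + 1/(-269639 - 119407) = (-618 - 50) + 1/(-389046) = -668 - 1/389046 = -259882729/389046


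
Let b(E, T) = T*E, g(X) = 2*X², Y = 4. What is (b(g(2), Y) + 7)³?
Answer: 59319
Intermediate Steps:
b(E, T) = E*T
(b(g(2), Y) + 7)³ = ((2*2²)*4 + 7)³ = ((2*4)*4 + 7)³ = (8*4 + 7)³ = (32 + 7)³ = 39³ = 59319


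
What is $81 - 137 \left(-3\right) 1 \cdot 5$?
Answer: $2136$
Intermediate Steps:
$81 - 137 \left(-3\right) 1 \cdot 5 = 81 - 137 \left(\left(-3\right) 5\right) = 81 - -2055 = 81 + 2055 = 2136$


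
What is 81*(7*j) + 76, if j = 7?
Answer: 4045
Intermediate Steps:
81*(7*j) + 76 = 81*(7*7) + 76 = 81*49 + 76 = 3969 + 76 = 4045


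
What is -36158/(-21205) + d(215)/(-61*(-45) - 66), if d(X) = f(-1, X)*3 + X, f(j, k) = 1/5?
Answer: 20287816/11361639 ≈ 1.7856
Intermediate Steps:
f(j, k) = ⅕
d(X) = ⅗ + X (d(X) = (⅕)*3 + X = ⅗ + X)
-36158/(-21205) + d(215)/(-61*(-45) - 66) = -36158/(-21205) + (⅗ + 215)/(-61*(-45) - 66) = -36158*(-1/21205) + 1078/(5*(2745 - 66)) = 36158/21205 + (1078/5)/2679 = 36158/21205 + (1078/5)*(1/2679) = 36158/21205 + 1078/13395 = 20287816/11361639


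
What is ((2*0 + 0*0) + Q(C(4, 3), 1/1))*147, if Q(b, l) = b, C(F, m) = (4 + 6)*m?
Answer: 4410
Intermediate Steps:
C(F, m) = 10*m
((2*0 + 0*0) + Q(C(4, 3), 1/1))*147 = ((2*0 + 0*0) + 10*3)*147 = ((0 + 0) + 30)*147 = (0 + 30)*147 = 30*147 = 4410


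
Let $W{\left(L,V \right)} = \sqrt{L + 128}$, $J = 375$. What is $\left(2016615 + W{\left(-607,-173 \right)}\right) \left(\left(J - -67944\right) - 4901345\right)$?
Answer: $-9746352726990 - 4833026 i \sqrt{479} \approx -9.7464 \cdot 10^{12} - 1.0578 \cdot 10^{8} i$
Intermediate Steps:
$W{\left(L,V \right)} = \sqrt{128 + L}$
$\left(2016615 + W{\left(-607,-173 \right)}\right) \left(\left(J - -67944\right) - 4901345\right) = \left(2016615 + \sqrt{128 - 607}\right) \left(\left(375 - -67944\right) - 4901345\right) = \left(2016615 + \sqrt{-479}\right) \left(\left(375 + 67944\right) - 4901345\right) = \left(2016615 + i \sqrt{479}\right) \left(68319 - 4901345\right) = \left(2016615 + i \sqrt{479}\right) \left(-4833026\right) = -9746352726990 - 4833026 i \sqrt{479}$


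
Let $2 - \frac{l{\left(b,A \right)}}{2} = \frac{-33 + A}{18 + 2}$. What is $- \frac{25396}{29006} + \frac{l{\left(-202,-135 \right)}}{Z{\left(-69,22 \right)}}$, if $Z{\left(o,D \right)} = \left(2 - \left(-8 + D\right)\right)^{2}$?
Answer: $- \frac{954281}{1305270} \approx -0.7311$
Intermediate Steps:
$Z{\left(o,D \right)} = \left(10 - D\right)^{2}$
$l{\left(b,A \right)} = \frac{73}{10} - \frac{A}{10}$ ($l{\left(b,A \right)} = 4 - 2 \frac{-33 + A}{18 + 2} = 4 - 2 \frac{-33 + A}{20} = 4 - 2 \left(-33 + A\right) \frac{1}{20} = 4 - 2 \left(- \frac{33}{20} + \frac{A}{20}\right) = 4 - \left(- \frac{33}{10} + \frac{A}{10}\right) = \frac{73}{10} - \frac{A}{10}$)
$- \frac{25396}{29006} + \frac{l{\left(-202,-135 \right)}}{Z{\left(-69,22 \right)}} = - \frac{25396}{29006} + \frac{\frac{73}{10} - - \frac{27}{2}}{\left(-10 + 22\right)^{2}} = \left(-25396\right) \frac{1}{29006} + \frac{\frac{73}{10} + \frac{27}{2}}{12^{2}} = - \frac{12698}{14503} + \frac{104}{5 \cdot 144} = - \frac{12698}{14503} + \frac{104}{5} \cdot \frac{1}{144} = - \frac{12698}{14503} + \frac{13}{90} = - \frac{954281}{1305270}$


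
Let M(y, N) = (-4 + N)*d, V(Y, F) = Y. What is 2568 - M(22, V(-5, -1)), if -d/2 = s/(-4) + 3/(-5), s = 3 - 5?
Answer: 12849/5 ≈ 2569.8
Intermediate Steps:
s = -2
d = 1/5 (d = -2*(-2/(-4) + 3/(-5)) = -2*(-2*(-1/4) + 3*(-1/5)) = -2*(1/2 - 3/5) = -2*(-1/10) = 1/5 ≈ 0.20000)
M(y, N) = -4/5 + N/5 (M(y, N) = (-4 + N)*(1/5) = -4/5 + N/5)
2568 - M(22, V(-5, -1)) = 2568 - (-4/5 + (1/5)*(-5)) = 2568 - (-4/5 - 1) = 2568 - 1*(-9/5) = 2568 + 9/5 = 12849/5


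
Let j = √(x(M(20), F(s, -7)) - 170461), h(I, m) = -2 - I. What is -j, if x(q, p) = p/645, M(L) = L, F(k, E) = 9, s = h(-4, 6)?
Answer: -2*I*√1969889770/215 ≈ -412.87*I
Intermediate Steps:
s = 2 (s = -2 - 1*(-4) = -2 + 4 = 2)
x(q, p) = p/645 (x(q, p) = p*(1/645) = p/645)
j = 2*I*√1969889770/215 (j = √((1/645)*9 - 170461) = √(3/215 - 170461) = √(-36649112/215) = 2*I*√1969889770/215 ≈ 412.87*I)
-j = -2*I*√1969889770/215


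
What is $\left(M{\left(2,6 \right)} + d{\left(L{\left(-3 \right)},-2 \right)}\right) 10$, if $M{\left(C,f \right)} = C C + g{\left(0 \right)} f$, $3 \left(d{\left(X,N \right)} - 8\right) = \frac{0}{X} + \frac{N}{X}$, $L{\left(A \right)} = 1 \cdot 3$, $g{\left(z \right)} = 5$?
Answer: $\frac{3760}{9} \approx 417.78$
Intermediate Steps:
$L{\left(A \right)} = 3$
$d{\left(X,N \right)} = 8 + \frac{N}{3 X}$ ($d{\left(X,N \right)} = 8 + \frac{\frac{0}{X} + \frac{N}{X}}{3} = 8 + \frac{0 + \frac{N}{X}}{3} = 8 + \frac{N \frac{1}{X}}{3} = 8 + \frac{N}{3 X}$)
$M{\left(C,f \right)} = C^{2} + 5 f$ ($M{\left(C,f \right)} = C C + 5 f = C^{2} + 5 f$)
$\left(M{\left(2,6 \right)} + d{\left(L{\left(-3 \right)},-2 \right)}\right) 10 = \left(\left(2^{2} + 5 \cdot 6\right) + \left(8 + \frac{1}{3} \left(-2\right) \frac{1}{3}\right)\right) 10 = \left(\left(4 + 30\right) + \left(8 + \frac{1}{3} \left(-2\right) \frac{1}{3}\right)\right) 10 = \left(34 + \left(8 - \frac{2}{9}\right)\right) 10 = \left(34 + \frac{70}{9}\right) 10 = \frac{376}{9} \cdot 10 = \frac{3760}{9}$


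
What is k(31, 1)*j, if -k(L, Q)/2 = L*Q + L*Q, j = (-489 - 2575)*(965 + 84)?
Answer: 398552864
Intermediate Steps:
j = -3214136 (j = -3064*1049 = -3214136)
k(L, Q) = -4*L*Q (k(L, Q) = -2*(L*Q + L*Q) = -4*L*Q)
k(31, 1)*j = -4*31*1*(-3214136) = -124*(-3214136) = 398552864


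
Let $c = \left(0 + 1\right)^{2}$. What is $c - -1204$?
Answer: $1205$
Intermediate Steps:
$c = 1$ ($c = 1^{2} = 1$)
$c - -1204 = 1 - -1204 = 1 + 1204 = 1205$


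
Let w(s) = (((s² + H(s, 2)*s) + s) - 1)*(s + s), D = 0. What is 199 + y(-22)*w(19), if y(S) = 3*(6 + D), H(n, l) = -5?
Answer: 194455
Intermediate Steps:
y(S) = 18 (y(S) = 3*(6 + 0) = 3*6 = 18)
w(s) = 2*s*(-1 + s² - 4*s) (w(s) = (((s² - 5*s) + s) - 1)*(s + s) = ((s² - 4*s) - 1)*(2*s) = (-1 + s² - 4*s)*(2*s) = 2*s*(-1 + s² - 4*s))
199 + y(-22)*w(19) = 199 + 18*(2*19*(-1 + 19² - 4*19)) = 199 + 18*(2*19*(-1 + 361 - 76)) = 199 + 18*(2*19*284) = 199 + 18*10792 = 199 + 194256 = 194455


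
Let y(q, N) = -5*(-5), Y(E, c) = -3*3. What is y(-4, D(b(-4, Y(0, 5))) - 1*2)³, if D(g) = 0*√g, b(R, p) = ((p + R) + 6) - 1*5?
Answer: 15625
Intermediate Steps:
Y(E, c) = -9
b(R, p) = 1 + R + p (b(R, p) = ((R + p) + 6) - 5 = (6 + R + p) - 5 = 1 + R + p)
D(g) = 0
y(q, N) = 25
y(-4, D(b(-4, Y(0, 5))) - 1*2)³ = 25³ = 15625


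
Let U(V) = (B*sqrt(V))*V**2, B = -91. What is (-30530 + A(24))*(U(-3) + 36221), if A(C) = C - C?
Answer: -1105827130 + 25004070*I*sqrt(3) ≈ -1.1058e+9 + 4.3308e+7*I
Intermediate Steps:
A(C) = 0
U(V) = -91*V**(5/2) (U(V) = (-91*sqrt(V))*V**2 = -91*V**(5/2))
(-30530 + A(24))*(U(-3) + 36221) = (-30530 + 0)*(-819*I*sqrt(3) + 36221) = -30530*(-819*I*sqrt(3) + 36221) = -30530*(36221 - 819*I*sqrt(3)) = -1105827130 + 25004070*I*sqrt(3)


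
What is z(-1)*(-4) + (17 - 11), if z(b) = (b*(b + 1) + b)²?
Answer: 2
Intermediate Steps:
z(b) = (b + b*(1 + b))² (z(b) = (b*(1 + b) + b)² = (b + b*(1 + b))²)
z(-1)*(-4) + (17 - 11) = ((-1)²*(2 - 1)²)*(-4) + (17 - 11) = (1*1²)*(-4) + 6 = (1*1)*(-4) + 6 = 1*(-4) + 6 = -4 + 6 = 2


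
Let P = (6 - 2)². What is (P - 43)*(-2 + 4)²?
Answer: -108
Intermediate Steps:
P = 16 (P = 4² = 16)
(P - 43)*(-2 + 4)² = (16 - 43)*(-2 + 4)² = -27*2² = -27*4 = -108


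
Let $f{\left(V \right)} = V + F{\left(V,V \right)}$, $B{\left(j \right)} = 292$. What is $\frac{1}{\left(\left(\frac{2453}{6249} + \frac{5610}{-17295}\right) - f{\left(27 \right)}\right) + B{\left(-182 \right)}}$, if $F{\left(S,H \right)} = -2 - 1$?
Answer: $\frac{7205097}{1931457179} \approx 0.0037304$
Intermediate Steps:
$F{\left(S,H \right)} = -3$
$f{\left(V \right)} = -3 + V$ ($f{\left(V \right)} = V - 3 = -3 + V$)
$\frac{1}{\left(\left(\frac{2453}{6249} + \frac{5610}{-17295}\right) - f{\left(27 \right)}\right) + B{\left(-182 \right)}} = \frac{1}{\left(\left(\frac{2453}{6249} + \frac{5610}{-17295}\right) - \left(-3 + 27\right)\right) + 292} = \frac{1}{\left(\left(2453 \cdot \frac{1}{6249} + 5610 \left(- \frac{1}{17295}\right)\right) - 24\right) + 292} = \frac{1}{\left(\left(\frac{2453}{6249} - \frac{374}{1153}\right) - 24\right) + 292} = \frac{1}{\left(\frac{491183}{7205097} - 24\right) + 292} = \frac{1}{- \frac{172431145}{7205097} + 292} = \frac{1}{\frac{1931457179}{7205097}} = \frac{7205097}{1931457179}$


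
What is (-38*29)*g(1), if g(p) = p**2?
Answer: -1102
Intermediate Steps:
(-38*29)*g(1) = -38*29*1**2 = -1102*1 = -1102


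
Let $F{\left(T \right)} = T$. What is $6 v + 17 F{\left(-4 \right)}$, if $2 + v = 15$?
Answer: $10$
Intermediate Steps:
$v = 13$ ($v = -2 + 15 = 13$)
$6 v + 17 F{\left(-4 \right)} = 6 \cdot 13 + 17 \left(-4\right) = 78 - 68 = 10$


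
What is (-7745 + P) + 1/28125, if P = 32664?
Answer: 700846876/28125 ≈ 24919.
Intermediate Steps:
(-7745 + P) + 1/28125 = (-7745 + 32664) + 1/28125 = 24919 + 1/28125 = 700846876/28125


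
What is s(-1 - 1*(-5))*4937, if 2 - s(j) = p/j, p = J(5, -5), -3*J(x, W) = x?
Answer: 143173/12 ≈ 11931.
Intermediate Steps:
J(x, W) = -x/3
p = -5/3 (p = -1/3*5 = -5/3 ≈ -1.6667)
s(j) = 2 + 5/(3*j) (s(j) = 2 - (-5)/(3*j) = 2 + 5/(3*j))
s(-1 - 1*(-5))*4937 = (2 + 5/(3*(-1 - 1*(-5))))*4937 = (2 + 5/(3*(-1 + 5)))*4937 = (2 + (5/3)/4)*4937 = (2 + (5/3)*(1/4))*4937 = (2 + 5/12)*4937 = (29/12)*4937 = 143173/12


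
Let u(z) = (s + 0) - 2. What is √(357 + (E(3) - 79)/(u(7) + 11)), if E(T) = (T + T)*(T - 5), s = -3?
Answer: √12306/6 ≈ 18.489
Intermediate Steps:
u(z) = -5 (u(z) = (-3 + 0) - 2 = -3 - 2 = -5)
E(T) = 2*T*(-5 + T) (E(T) = (2*T)*(-5 + T) = 2*T*(-5 + T))
√(357 + (E(3) - 79)/(u(7) + 11)) = √(357 + (2*3*(-5 + 3) - 79)/(-5 + 11)) = √(357 + (2*3*(-2) - 79)/6) = √(357 + (-12 - 79)*(⅙)) = √(357 - 91*⅙) = √(357 - 91/6) = √(2051/6) = √12306/6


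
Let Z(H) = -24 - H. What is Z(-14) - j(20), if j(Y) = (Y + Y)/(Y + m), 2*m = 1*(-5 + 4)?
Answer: -470/39 ≈ -12.051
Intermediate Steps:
m = -½ (m = (1*(-5 + 4))/2 = (1*(-1))/2 = (½)*(-1) = -½ ≈ -0.50000)
j(Y) = 2*Y/(-½ + Y) (j(Y) = (Y + Y)/(Y - ½) = (2*Y)/(-½ + Y) = 2*Y/(-½ + Y))
Z(-14) - j(20) = (-24 - 1*(-14)) - 4*20/(-1 + 2*20) = (-24 + 14) - 4*20/(-1 + 40) = -10 - 4*20/39 = -10 - 1*80/39 = -10 - 80/39 = -470/39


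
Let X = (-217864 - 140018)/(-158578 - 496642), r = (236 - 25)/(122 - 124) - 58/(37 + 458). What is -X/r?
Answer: 17715159/3425522921 ≈ 0.0051715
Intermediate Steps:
r = -104561/990 (r = 211/(-2) - 58/495 = 211*(-1/2) - 58*1/495 = -211/2 - 58/495 = -104561/990 ≈ -105.62)
X = 178941/327610 (X = -357882/(-655220) = -357882*(-1/655220) = 178941/327610 ≈ 0.54620)
-X/r = -178941/(327610*(-104561/990)) = -178941*(-990)/(327610*104561) = -1*(-17715159/3425522921) = 17715159/3425522921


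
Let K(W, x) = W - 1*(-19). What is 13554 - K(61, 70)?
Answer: 13474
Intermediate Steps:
K(W, x) = 19 + W (K(W, x) = W + 19 = 19 + W)
13554 - K(61, 70) = 13554 - (19 + 61) = 13554 - 1*80 = 13554 - 80 = 13474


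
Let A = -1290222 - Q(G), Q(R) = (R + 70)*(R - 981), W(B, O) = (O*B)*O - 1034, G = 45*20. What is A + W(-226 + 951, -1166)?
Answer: 984465414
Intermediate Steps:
G = 900
W(B, O) = -1034 + B*O² (W(B, O) = (B*O)*O - 1034 = B*O² - 1034 = -1034 + B*O²)
Q(R) = (-981 + R)*(70 + R) (Q(R) = (70 + R)*(-981 + R) = (-981 + R)*(70 + R))
A = -1211652 (A = -1290222 - (-68670 + 900² - 911*900) = -1290222 - (-68670 + 810000 - 819900) = -1290222 - 1*(-78570) = -1290222 + 78570 = -1211652)
A + W(-226 + 951, -1166) = -1211652 + (-1034 + (-226 + 951)*(-1166)²) = -1211652 + (-1034 + 725*1359556) = -1211652 + (-1034 + 985678100) = -1211652 + 985677066 = 984465414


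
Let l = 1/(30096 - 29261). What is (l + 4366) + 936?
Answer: 4427171/835 ≈ 5302.0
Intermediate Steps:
l = 1/835 ≈ 0.0011976
(l + 4366) + 936 = (1/835 + 4366) + 936 = 3645611/835 + 936 = 4427171/835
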